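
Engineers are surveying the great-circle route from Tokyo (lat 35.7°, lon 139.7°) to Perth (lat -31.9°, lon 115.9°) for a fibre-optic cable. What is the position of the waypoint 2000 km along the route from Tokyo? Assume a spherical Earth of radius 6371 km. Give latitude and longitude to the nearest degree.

≈ lat 19°, lon 133°

The haversine formula gives a central angle δ ≈ 1.242 rad (71.2°) between the endpoints. The total great-circle distance is δ·R ≈ 1.242 × 6371 ≈ 7916 km, so the target fraction is f = 2000/7916 ≈ 0.253.
Interpolate at f ≈ 0.253 with slerp weights a = sin((1−f)δ)/sin δ ≈ 0.846, b = sin(fδ)/sin δ ≈ 0.326.
p = a·p₁ + b·p₂ ≈ (-0.645, 0.693, 0.321); φ = arcsin(p_z) ≈ 18.74°, λ = atan2(p_y, p_x) ≈ 132.92°.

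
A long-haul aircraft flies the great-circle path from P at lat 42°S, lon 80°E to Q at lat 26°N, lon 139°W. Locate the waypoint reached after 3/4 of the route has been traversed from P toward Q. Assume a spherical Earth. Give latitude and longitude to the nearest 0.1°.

Write both endpoints as unit vectors p₁, p₂ with components (cos φ cos λ, cos φ sin λ, sin φ).
The central angle between the endpoints is δ = arccos(p₁·p₂) ≈ 2.519 rad (144.3°).
Interpolate at f = 3/4 with slerp weights a = sin((1−f)δ)/sin δ ≈ 1.010, b = sin(fδ)/sin δ ≈ 1.629.
p = a·p₁ + b·p₂ ≈ (-0.974, -0.221, 0.038); φ = arcsin(p_z) ≈ 2.19°, λ = atan2(p_y, p_x) ≈ -167.21°.

≈ lat 2.2°N, lon 167.2°W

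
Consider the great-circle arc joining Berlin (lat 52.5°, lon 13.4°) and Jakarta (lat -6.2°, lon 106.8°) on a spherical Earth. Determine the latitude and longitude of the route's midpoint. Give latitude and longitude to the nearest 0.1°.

≈ lat 31.1°, lon 74.4°

From cos δ = sin φ₁ sin φ₂ + cos φ₁ cos φ₂ cos Δλ, the central angle is δ ≈ 1.693 rad (97.0°).
Interpolate at f = 1/2 with slerp weights a = sin((1−f)δ)/sin δ ≈ 0.754, b = sin(fδ)/sin δ ≈ 0.754.
p = a·p₁ + b·p₂ ≈ (0.230, 0.824, 0.517); φ = arcsin(p_z) ≈ 31.14°, λ = atan2(p_y, p_x) ≈ 74.41°.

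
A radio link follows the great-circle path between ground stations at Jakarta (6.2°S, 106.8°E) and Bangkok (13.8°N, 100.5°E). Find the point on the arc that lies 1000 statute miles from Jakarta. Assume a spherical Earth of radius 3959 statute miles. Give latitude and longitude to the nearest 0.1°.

Write both endpoints as unit vectors p₁, p₂ with components (cos φ cos λ, cos φ sin λ, sin φ).
The central angle between the endpoints is δ = arccos(p₁·p₂) ≈ 0.366 rad (21.0°). The total great-circle distance is δ·R ≈ 0.366 × 3959 ≈ 1448 mi, so the target fraction is f = 1000/1448 ≈ 0.691.
Interpolate at f ≈ 0.691 with slerp weights a = sin((1−f)δ)/sin δ ≈ 0.316, b = sin(fδ)/sin δ ≈ 0.699.
p = a·p₁ + b·p₂ ≈ (-0.214, 0.968, 0.133); φ = arcsin(p_z) ≈ 7.62°, λ = atan2(p_y, p_x) ≈ 102.49°.

≈ (7.6°N, 102.5°E)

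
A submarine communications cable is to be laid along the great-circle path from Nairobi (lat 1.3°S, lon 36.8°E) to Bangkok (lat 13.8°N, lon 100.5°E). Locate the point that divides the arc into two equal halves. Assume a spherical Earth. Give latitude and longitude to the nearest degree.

Convert each endpoint to a unit vector on the sphere (x = cos φ cos λ, y = cos φ sin λ, z = sin φ).
The central angle between the endpoints is δ = arccos(p₁·p₂) ≈ 1.132 rad (64.9°).
Interpolate at f = 1/2 with slerp weights a = sin((1−f)δ)/sin δ ≈ 0.592, b = sin(fδ)/sin δ ≈ 0.592.
p = a·p₁ + b·p₂ ≈ (0.369, 0.920, 0.128); φ = arcsin(p_z) ≈ 7.35°, λ = atan2(p_y, p_x) ≈ 68.13°.

≈ lat 7°N, lon 68°E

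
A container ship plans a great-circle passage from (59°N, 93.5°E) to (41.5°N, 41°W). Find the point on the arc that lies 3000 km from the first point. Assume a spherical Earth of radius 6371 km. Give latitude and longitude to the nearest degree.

Convert each endpoint to a unit vector on the sphere (x = cos φ cos λ, y = cos φ sin λ, z = sin φ).
The central angle between the endpoints is δ = arccos(p₁·p₂) ≈ 1.269 rad (72.7°). The total great-circle distance is δ·R ≈ 1.269 × 6371 ≈ 8082 km, so the target fraction is f = 3000/8082 ≈ 0.371.
Interpolate at f ≈ 0.371 with slerp weights a = sin((1−f)δ)/sin δ ≈ 0.750, b = sin(fδ)/sin δ ≈ 0.475.
p = a·p₁ + b·p₂ ≈ (0.245, 0.152, 0.958); φ = arcsin(p_z) ≈ 73.24°, λ = atan2(p_y, p_x) ≈ 31.80°.

≈ (73°N, 32°E)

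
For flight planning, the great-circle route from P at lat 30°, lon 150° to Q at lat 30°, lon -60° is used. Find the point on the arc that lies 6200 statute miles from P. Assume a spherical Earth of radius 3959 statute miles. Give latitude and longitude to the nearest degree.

The haversine formula gives a central angle δ ≈ 1.982 rad (113.5°) between the endpoints. The total great-circle distance is δ·R ≈ 1.982 × 3959 ≈ 7846 mi, so the target fraction is f = 6200/7846 ≈ 0.790.
Interpolate at f ≈ 0.790 with slerp weights a = sin((1−f)δ)/sin δ ≈ 0.441, b = sin(fδ)/sin δ ≈ 1.091.
p = a·p₁ + b·p₂ ≈ (0.142, -0.627, 0.766); φ = arcsin(p_z) ≈ 49.97°, λ = atan2(p_y, p_x) ≈ -77.25°.

≈ lat 50°, lon -77°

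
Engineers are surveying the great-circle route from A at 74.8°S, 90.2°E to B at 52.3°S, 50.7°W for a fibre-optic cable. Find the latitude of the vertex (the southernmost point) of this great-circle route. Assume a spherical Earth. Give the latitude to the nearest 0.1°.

The great circle lies in the plane with unit normal n̂ = (p₁ × p₂)/|p₁ × p₂|.
Here n̂_z ≈ -0.131; the vertex latitude is φ_max = arccos|n̂_z| ≈ 82.4°.
Check via Clairaut: cos φ_max = |cos φ₁| · sin C = cos(74.8°)·sin(149.9°) ≈ 0.131, again giving ≈ 82.4°.

≈ 82.4°S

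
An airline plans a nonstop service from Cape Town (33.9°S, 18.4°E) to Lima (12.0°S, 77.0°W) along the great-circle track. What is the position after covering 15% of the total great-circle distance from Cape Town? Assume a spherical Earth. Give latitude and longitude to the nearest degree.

≈ (36°S, 3°E)

Convert each endpoint to a unit vector on the sphere (x = cos φ cos λ, y = cos φ sin λ, z = sin φ).
The central angle between the endpoints is δ = arccos(p₁·p₂) ≈ 1.531 rad (87.7°).
Interpolate at f = 0.15 with slerp weights a = sin((1−f)δ)/sin δ ≈ 0.965, b = sin(fδ)/sin δ ≈ 0.228.
p = a·p₁ + b·p₂ ≈ (0.810, 0.036, -0.585); φ = arcsin(p_z) ≈ -35.83°, λ = atan2(p_y, p_x) ≈ 2.52°.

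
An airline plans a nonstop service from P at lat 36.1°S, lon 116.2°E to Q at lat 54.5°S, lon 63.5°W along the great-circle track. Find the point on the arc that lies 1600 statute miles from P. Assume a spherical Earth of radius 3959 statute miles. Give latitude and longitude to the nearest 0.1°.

Convert each endpoint to a unit vector on the sphere (x = cos φ cos λ, y = cos φ sin λ, z = sin φ).
The central angle between the endpoints is δ = arccos(p₁·p₂) ≈ 1.560 rad (89.4°). The total great-circle distance is δ·R ≈ 1.560 × 3959 ≈ 6177 mi, so the target fraction is f = 1600/6177 ≈ 0.259.
Interpolate at f ≈ 0.259 with slerp weights a = sin((1−f)δ)/sin δ ≈ 0.915, b = sin(fδ)/sin δ ≈ 0.393.
p = a·p₁ + b·p₂ ≈ (-0.225, 0.459, -0.859); φ = arcsin(p_z) ≈ -59.26°, λ = atan2(p_y, p_x) ≈ 116.07°.

≈ lat 59.3°S, lon 116.1°E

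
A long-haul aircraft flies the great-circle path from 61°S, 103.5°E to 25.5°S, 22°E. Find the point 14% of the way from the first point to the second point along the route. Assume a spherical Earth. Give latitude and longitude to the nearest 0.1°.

From cos δ = sin φ₁ sin φ₂ + cos φ₁ cos φ₂ cos Δλ, the central angle is δ ≈ 1.114 rad (63.8°).
Interpolate at f = 0.14 with slerp weights a = sin((1−f)δ)/sin δ ≈ 0.912, b = sin(fδ)/sin δ ≈ 0.173.
p = a·p₁ + b·p₂ ≈ (0.042, 0.488, -0.872); φ = arcsin(p_z) ≈ -60.66°, λ = atan2(p_y, p_x) ≈ 85.12°.

≈ 60.7°S, 85.1°E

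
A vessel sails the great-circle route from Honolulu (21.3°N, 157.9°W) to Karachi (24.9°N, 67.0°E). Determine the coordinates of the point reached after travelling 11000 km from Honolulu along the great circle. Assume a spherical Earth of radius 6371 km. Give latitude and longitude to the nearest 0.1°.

≈ 35.9°N, 82.9°E

The haversine formula gives a central angle δ ≈ 2.033 rad (116.5°) between the endpoints. The total great-circle distance is δ·R ≈ 2.033 × 6371 ≈ 12950 km, so the target fraction is f = 11000/12950 ≈ 0.849.
Interpolate at f ≈ 0.849 with slerp weights a = sin((1−f)δ)/sin δ ≈ 0.337, b = sin(fδ)/sin δ ≈ 1.104.
p = a·p₁ + b·p₂ ≈ (0.100, 0.803, 0.587); φ = arcsin(p_z) ≈ 35.94°, λ = atan2(p_y, p_x) ≈ 82.87°.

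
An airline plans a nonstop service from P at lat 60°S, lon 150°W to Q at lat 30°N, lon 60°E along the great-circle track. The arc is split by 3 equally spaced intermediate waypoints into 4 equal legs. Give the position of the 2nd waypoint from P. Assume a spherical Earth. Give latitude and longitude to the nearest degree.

≈ lat 36°S, lon 90°E

Convert each endpoint to a unit vector on the sphere (x = cos φ cos λ, y = cos φ sin λ, z = sin φ).
The central angle between the endpoints is δ = arccos(p₁·p₂) ≈ 2.512 rad (143.9°).
Interpolate at f = 2/4 with slerp weights a = sin((1−f)δ)/sin δ ≈ 1.614, b = sin(fδ)/sin δ ≈ 1.614.
p = a·p₁ + b·p₂ ≈ (0.000, 0.807, -0.591); φ = arcsin(p_z) ≈ -36.21°, λ = atan2(p_y, p_x) ≈ 90.00°.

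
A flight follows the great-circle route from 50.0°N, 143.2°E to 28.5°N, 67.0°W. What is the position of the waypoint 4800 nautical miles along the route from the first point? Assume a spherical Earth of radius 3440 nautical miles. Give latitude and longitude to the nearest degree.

The haversine formula gives a central angle δ ≈ 1.694 rad (97.0°) between the endpoints. The total great-circle distance is δ·R ≈ 1.694 × 3440 ≈ 5827 nmi, so the target fraction is f = 4800/5827 ≈ 0.824.
Interpolate at f ≈ 0.824 with slerp weights a = sin((1−f)δ)/sin δ ≈ 0.296, b = sin(fδ)/sin δ ≈ 0.992.
p = a·p₁ + b·p₂ ≈ (0.188, -0.689, 0.700); φ = arcsin(p_z) ≈ 44.46°, λ = atan2(p_y, p_x) ≈ -74.71°.

≈ 44°N, 75°W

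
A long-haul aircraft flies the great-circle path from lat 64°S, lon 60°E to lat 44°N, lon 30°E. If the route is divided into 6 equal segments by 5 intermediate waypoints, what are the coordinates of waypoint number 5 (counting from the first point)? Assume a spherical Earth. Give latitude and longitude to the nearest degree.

≈ lat 26°N, lon 35°E

The haversine formula gives a central angle δ ≈ 1.930 rad (110.6°) between the endpoints.
Interpolate at f = 5/6 with slerp weights a = sin((1−f)δ)/sin δ ≈ 0.338, b = sin(fδ)/sin δ ≈ 1.067.
p = a·p₁ + b·p₂ ≈ (0.739, 0.512, 0.438); φ = arcsin(p_z) ≈ 25.97°, λ = atan2(p_y, p_x) ≈ 34.72°.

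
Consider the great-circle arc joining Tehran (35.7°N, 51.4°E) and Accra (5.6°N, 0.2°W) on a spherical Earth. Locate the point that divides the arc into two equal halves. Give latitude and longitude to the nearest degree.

Convert each endpoint to a unit vector on the sphere (x = cos φ cos λ, y = cos φ sin λ, z = sin φ).
The central angle between the endpoints is δ = arccos(p₁·p₂) ≈ 0.978 rad (56.0°).
Interpolate at f = 1/2 with slerp weights a = sin((1−f)δ)/sin δ ≈ 0.566, b = sin(fδ)/sin δ ≈ 0.566.
p = a·p₁ + b·p₂ ≈ (0.851, 0.357, 0.386); φ = arcsin(p_z) ≈ 22.69°, λ = atan2(p_y, p_x) ≈ 22.80°.

≈ 23°N, 23°E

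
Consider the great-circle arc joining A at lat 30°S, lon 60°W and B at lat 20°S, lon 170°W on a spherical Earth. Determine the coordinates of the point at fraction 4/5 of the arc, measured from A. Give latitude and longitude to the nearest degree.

≈ lat 30°S, lon 152°W

Write both endpoints as unit vectors p₁, p₂ with components (cos φ cos λ, cos φ sin λ, sin φ).
The central angle between the endpoints is δ = arccos(p₁·p₂) ≈ 1.678 rad (96.2°).
Interpolate at f = 4/5 with slerp weights a = sin((1−f)δ)/sin δ ≈ 0.331, b = sin(fδ)/sin δ ≈ 0.980.
p = a·p₁ + b·p₂ ≈ (-0.763, -0.408, -0.501); φ = arcsin(p_z) ≈ -30.05°, λ = atan2(p_y, p_x) ≈ -151.85°.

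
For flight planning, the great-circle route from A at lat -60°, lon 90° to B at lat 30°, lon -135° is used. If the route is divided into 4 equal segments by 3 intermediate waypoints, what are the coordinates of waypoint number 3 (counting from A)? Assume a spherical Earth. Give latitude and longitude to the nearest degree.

From cos δ = sin φ₁ sin φ₂ + cos φ₁ cos φ₂ cos Δλ, the central angle is δ ≈ 2.403 rad (137.7°).
Interpolate at f = 3/4 with slerp weights a = sin((1−f)δ)/sin δ ≈ 0.839, b = sin(fδ)/sin δ ≈ 1.445.
p = a·p₁ + b·p₂ ≈ (-0.885, -0.465, -0.004); φ = arcsin(p_z) ≈ -0.24°, λ = atan2(p_y, p_x) ≈ -152.26°.

≈ lat 0°, lon -152°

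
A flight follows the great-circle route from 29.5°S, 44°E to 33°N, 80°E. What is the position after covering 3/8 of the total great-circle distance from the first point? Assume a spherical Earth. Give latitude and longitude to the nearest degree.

From cos δ = sin φ₁ sin φ₂ + cos φ₁ cos φ₂ cos Δλ, the central angle is δ ≈ 1.243 rad (71.2°).
Interpolate at f = 3/8 with slerp weights a = sin((1−f)δ)/sin δ ≈ 0.740, b = sin(fδ)/sin δ ≈ 0.475.
p = a·p₁ + b·p₂ ≈ (0.533, 0.840, -0.106); φ = arcsin(p_z) ≈ -6.09°, λ = atan2(p_y, p_x) ≈ 57.61°.

≈ 6°S, 58°E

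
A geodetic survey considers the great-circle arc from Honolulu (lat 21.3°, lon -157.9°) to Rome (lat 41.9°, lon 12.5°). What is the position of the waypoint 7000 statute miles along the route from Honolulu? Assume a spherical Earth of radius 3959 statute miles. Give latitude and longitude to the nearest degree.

The haversine formula gives a central angle δ ≈ 2.028 rad (116.2°) between the endpoints. The total great-circle distance is δ·R ≈ 2.028 × 3959 ≈ 8028 mi, so the target fraction is f = 7000/8028 ≈ 0.872.
Interpolate at f ≈ 0.872 with slerp weights a = sin((1−f)δ)/sin δ ≈ 0.286, b = sin(fδ)/sin δ ≈ 1.093.
p = a·p₁ + b·p₂ ≈ (0.547, 0.076, 0.834); φ = arcsin(p_z) ≈ 56.47°, λ = atan2(p_y, p_x) ≈ 7.89°.

≈ lat 56°, lon 8°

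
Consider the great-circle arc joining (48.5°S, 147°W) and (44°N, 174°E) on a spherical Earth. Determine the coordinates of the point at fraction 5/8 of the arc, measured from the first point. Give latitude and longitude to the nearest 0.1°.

≈ (9.4°N, 171.1°W)

Write both endpoints as unit vectors p₁, p₂ with components (cos φ cos λ, cos φ sin λ, sin φ).
The central angle between the endpoints is δ = arccos(p₁·p₂) ≈ 1.721 rad (98.6°).
Interpolate at f = 5/8 with slerp weights a = sin((1−f)δ)/sin δ ≈ 0.608, b = sin(fδ)/sin δ ≈ 0.890.
p = a·p₁ + b·p₂ ≈ (-0.975, -0.153, 0.163); φ = arcsin(p_z) ≈ 9.36°, λ = atan2(p_y, p_x) ≈ -171.10°.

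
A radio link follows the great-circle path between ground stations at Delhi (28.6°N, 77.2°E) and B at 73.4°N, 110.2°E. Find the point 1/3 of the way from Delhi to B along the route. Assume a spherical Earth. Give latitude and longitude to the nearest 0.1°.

≈ 44.2°N, 81.8°E

Convert each endpoint to a unit vector on the sphere (x = cos φ cos λ, y = cos φ sin λ, z = sin φ).
The central angle between the endpoints is δ = arccos(p₁·p₂) ≈ 0.838 rad (48.0°).
Interpolate at f = 1/3 with slerp weights a = sin((1−f)δ)/sin δ ≈ 0.713, b = sin(fδ)/sin δ ≈ 0.371.
p = a·p₁ + b·p₂ ≈ (0.102, 0.710, 0.697); φ = arcsin(p_z) ≈ 44.17°, λ = atan2(p_y, p_x) ≈ 81.82°.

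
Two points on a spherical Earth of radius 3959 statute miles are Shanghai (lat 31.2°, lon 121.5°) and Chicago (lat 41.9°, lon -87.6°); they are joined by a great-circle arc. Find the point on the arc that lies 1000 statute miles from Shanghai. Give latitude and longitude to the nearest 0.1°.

≈ lat 44.4°, lon 128.9°

The haversine formula gives a central angle δ ≈ 1.783 rad (102.1°) between the endpoints. The total great-circle distance is δ·R ≈ 1.783 × 3959 ≈ 7058 mi, so the target fraction is f = 1000/7058 ≈ 0.142.
Interpolate at f ≈ 0.142 with slerp weights a = sin((1−f)δ)/sin δ ≈ 1.022, b = sin(fδ)/sin δ ≈ 0.256.
p = a·p₁ + b·p₂ ≈ (-0.449, 0.555, 0.700); φ = arcsin(p_z) ≈ 44.44°, λ = atan2(p_y, p_x) ≈ 128.95°.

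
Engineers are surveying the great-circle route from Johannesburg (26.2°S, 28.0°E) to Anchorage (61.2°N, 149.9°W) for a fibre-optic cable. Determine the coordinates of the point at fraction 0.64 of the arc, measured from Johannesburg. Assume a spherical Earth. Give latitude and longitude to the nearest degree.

≈ (67°N, 24°E)

The haversine formula gives a central angle δ ≈ 2.530 rad (145.0°) between the endpoints.
Interpolate at f = 0.64 with slerp weights a = sin((1−f)δ)/sin δ ≈ 1.376, b = sin(fδ)/sin δ ≈ 1.740.
p = a·p₁ + b·p₂ ≈ (0.365, 0.159, 0.917); φ = arcsin(p_z) ≈ 66.52°, λ = atan2(p_y, p_x) ≈ 23.58°.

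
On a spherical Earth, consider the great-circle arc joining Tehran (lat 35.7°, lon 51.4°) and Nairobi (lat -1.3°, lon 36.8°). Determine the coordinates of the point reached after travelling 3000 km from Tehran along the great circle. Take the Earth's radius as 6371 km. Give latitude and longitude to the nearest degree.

From cos δ = sin φ₁ sin φ₂ + cos φ₁ cos φ₂ cos Δλ, the central angle is δ ≈ 0.688 rad (39.4°). The total great-circle distance is δ·R ≈ 0.688 × 6371 ≈ 4384 km, so the target fraction is f = 3000/4384 ≈ 0.684.
Interpolate at f ≈ 0.684 with slerp weights a = sin((1−f)δ)/sin δ ≈ 0.339, b = sin(fδ)/sin δ ≈ 0.714.
p = a·p₁ + b·p₂ ≈ (0.744, 0.643, 0.182); φ = arcsin(p_z) ≈ 10.48°, λ = atan2(p_y, p_x) ≈ 40.85°.

≈ lat 10°, lon 41°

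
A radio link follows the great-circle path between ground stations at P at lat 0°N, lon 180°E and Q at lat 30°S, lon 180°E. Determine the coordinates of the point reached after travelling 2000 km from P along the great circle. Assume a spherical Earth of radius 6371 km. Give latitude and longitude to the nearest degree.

Convert each endpoint to a unit vector on the sphere (x = cos φ cos λ, y = cos φ sin λ, z = sin φ).
The central angle between the endpoints is δ = arccos(p₁·p₂) ≈ 0.524 rad (30.0°). The total great-circle distance is δ·R ≈ 0.524 × 6371 ≈ 3336 km, so the target fraction is f = 2000/3336 ≈ 0.600.
Interpolate at f ≈ 0.600 with slerp weights a = sin((1−f)δ)/sin δ ≈ 0.416, b = sin(fδ)/sin δ ≈ 0.618.
p = a·p₁ + b·p₂ ≈ (-0.951, -0.000, -0.309); φ = arcsin(p_z) ≈ -17.99°, λ = atan2(p_y, p_x) ≈ -180.00°.

≈ lat 18°S, lon 180°E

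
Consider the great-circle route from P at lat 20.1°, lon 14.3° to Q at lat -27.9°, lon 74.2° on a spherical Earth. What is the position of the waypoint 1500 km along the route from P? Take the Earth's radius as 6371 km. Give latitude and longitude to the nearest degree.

≈ lat 12°, lon 25°

From cos δ = sin φ₁ sin φ₂ + cos φ₁ cos φ₂ cos Δλ, the central angle is δ ≈ 1.313 rad (75.2°). The total great-circle distance is δ·R ≈ 1.313 × 6371 ≈ 8362 km, so the target fraction is f = 1500/8362 ≈ 0.179.
Interpolate at f ≈ 0.179 with slerp weights a = sin((1−f)δ)/sin δ ≈ 0.911, b = sin(fδ)/sin δ ≈ 0.241.
p = a·p₁ + b·p₂ ≈ (0.887, 0.416, 0.200); φ = arcsin(p_z) ≈ 11.54°, λ = atan2(p_y, p_x) ≈ 25.15°.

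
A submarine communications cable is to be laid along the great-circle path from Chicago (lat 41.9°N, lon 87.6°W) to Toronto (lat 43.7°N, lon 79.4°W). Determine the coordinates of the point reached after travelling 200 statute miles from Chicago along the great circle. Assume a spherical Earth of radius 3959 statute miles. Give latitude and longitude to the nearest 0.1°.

Write both endpoints as unit vectors p₁, p₂ with components (cos φ cos λ, cos φ sin λ, sin φ).
The central angle between the endpoints is δ = arccos(p₁·p₂) ≈ 0.110 rad (6.3°). The total great-circle distance is δ·R ≈ 0.110 × 3959 ≈ 434 mi, so the target fraction is f = 200/434 ≈ 0.461.
Interpolate at f ≈ 0.461 with slerp weights a = sin((1−f)δ)/sin δ ≈ 0.540, b = sin(fδ)/sin δ ≈ 0.462.
p = a·p₁ + b·p₂ ≈ (0.078, -0.730, 0.679); φ = arcsin(p_z) ≈ 42.80°, λ = atan2(p_y, p_x) ≈ -83.88°.

≈ lat 42.8°N, lon 83.9°W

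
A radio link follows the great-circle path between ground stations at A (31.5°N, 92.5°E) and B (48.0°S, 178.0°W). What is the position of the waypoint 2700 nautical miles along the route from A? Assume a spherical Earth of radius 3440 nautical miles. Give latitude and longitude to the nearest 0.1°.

From cos δ = sin φ₁ sin φ₂ + cos φ₁ cos φ₂ cos Δλ, the central angle is δ ≈ 1.964 rad (112.5°). The total great-circle distance is δ·R ≈ 1.964 × 3440 ≈ 6757 nmi, so the target fraction is f = 2700/6757 ≈ 0.400.
Interpolate at f ≈ 0.400 with slerp weights a = sin((1−f)δ)/sin δ ≈ 1.001, b = sin(fδ)/sin δ ≈ 0.765.
p = a·p₁ + b·p₂ ≈ (-0.549, 0.835, -0.046); φ = arcsin(p_z) ≈ -2.62°, λ = atan2(p_y, p_x) ≈ 123.33°.

≈ (2.6°S, 123.3°E)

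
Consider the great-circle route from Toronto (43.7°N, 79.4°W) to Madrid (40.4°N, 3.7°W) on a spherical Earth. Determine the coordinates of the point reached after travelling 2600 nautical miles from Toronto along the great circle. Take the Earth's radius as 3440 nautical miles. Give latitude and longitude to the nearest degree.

Convert each endpoint to a unit vector on the sphere (x = cos φ cos λ, y = cos φ sin λ, z = sin φ).
The central angle between the endpoints is δ = arccos(p₁·p₂) ≈ 0.947 rad (54.3°). The total great-circle distance is δ·R ≈ 0.947 × 3440 ≈ 3259 nmi, so the target fraction is f = 2600/3259 ≈ 0.798.
Interpolate at f ≈ 0.798 with slerp weights a = sin((1−f)δ)/sin δ ≈ 0.235, b = sin(fδ)/sin δ ≈ 0.845.
p = a·p₁ + b·p₂ ≈ (0.673, -0.208, 0.710); φ = arcsin(p_z) ≈ 45.20°, λ = atan2(p_y, p_x) ≈ -17.19°.

≈ (45°N, 17°W)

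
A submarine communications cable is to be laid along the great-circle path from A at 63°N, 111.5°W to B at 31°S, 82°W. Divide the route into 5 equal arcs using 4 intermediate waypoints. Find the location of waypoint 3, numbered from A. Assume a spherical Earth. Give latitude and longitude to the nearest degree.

≈ 7°N, 90°W

From cos δ = sin φ₁ sin φ₂ + cos φ₁ cos φ₂ cos Δλ, the central angle is δ ≈ 1.691 rad (96.9°).
Interpolate at f = 3/5 with slerp weights a = sin((1−f)δ)/sin δ ≈ 0.631, b = sin(fδ)/sin δ ≈ 0.856.
p = a·p₁ + b·p₂ ≈ (-0.003, -0.993, 0.121); φ = arcsin(p_z) ≈ 6.97°, λ = atan2(p_y, p_x) ≈ -90.17°.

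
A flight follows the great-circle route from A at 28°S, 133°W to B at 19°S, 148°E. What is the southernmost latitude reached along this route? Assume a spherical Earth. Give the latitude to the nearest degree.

≈ 30°S

The great circle lies in the plane with unit normal n̂ = (p₁ × p₂)/|p₁ × p₂|.
Here n̂_z ≈ -0.863; the vertex latitude is φ_max = arccos|n̂_z| ≈ 30.4°.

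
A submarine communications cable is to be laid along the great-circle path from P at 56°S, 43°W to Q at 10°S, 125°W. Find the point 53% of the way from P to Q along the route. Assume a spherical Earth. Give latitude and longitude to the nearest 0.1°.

Write both endpoints as unit vectors p₁, p₂ with components (cos φ cos λ, cos φ sin λ, sin φ).
The central angle between the endpoints is δ = arccos(p₁·p₂) ≈ 1.348 rad (77.3°).
Interpolate at f = 0.53 with slerp weights a = sin((1−f)δ)/sin δ ≈ 0.607, b = sin(fδ)/sin δ ≈ 0.672.
p = a·p₁ + b·p₂ ≈ (-0.131, -0.774, -0.620); φ = arcsin(p_z) ≈ -38.32°, λ = atan2(p_y, p_x) ≈ -99.63°.

≈ 38.3°S, 99.6°W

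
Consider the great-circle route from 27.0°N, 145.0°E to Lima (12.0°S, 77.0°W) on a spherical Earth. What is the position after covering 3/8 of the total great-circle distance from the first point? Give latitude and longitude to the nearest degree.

≈ 26°N, 157°W

Write both endpoints as unit vectors p₁, p₂ with components (cos φ cos λ, cos φ sin λ, sin φ).
The central angle between the endpoints is δ = arccos(p₁·p₂) ≈ 2.407 rad (137.9°).
Interpolate at f = 3/8 with slerp weights a = sin((1−f)δ)/sin δ ≈ 1.489, b = sin(fδ)/sin δ ≈ 1.171.
p = a·p₁ + b·p₂ ≈ (-0.829, -0.355, 0.432); φ = arcsin(p_z) ≈ 25.61°, λ = atan2(p_y, p_x) ≈ -156.79°.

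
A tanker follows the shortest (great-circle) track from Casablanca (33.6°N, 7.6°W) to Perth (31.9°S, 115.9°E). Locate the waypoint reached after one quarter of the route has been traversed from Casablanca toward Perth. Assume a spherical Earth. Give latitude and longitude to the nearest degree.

≈ (20°N, 27°E)

Convert each endpoint to a unit vector on the sphere (x = cos φ cos λ, y = cos φ sin λ, z = sin φ).
The central angle between the endpoints is δ = arccos(p₁·p₂) ≈ 2.322 rad (133.1°).
Interpolate at f = 1/4 with slerp weights a = sin((1−f)δ)/sin δ ≈ 1.349, b = sin(fδ)/sin δ ≈ 0.751.
p = a·p₁ + b·p₂ ≈ (0.835, 0.425, 0.350); φ = arcsin(p_z) ≈ 20.47°, λ = atan2(p_y, p_x) ≈ 26.96°.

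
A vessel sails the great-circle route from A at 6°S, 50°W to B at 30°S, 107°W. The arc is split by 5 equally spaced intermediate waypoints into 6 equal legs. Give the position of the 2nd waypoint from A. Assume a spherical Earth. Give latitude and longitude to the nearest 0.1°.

≈ 15.8°S, 67.2°W

Write both endpoints as unit vectors p₁, p₂ with components (cos φ cos λ, cos φ sin λ, sin φ).
The central angle between the endpoints is δ = arccos(p₁·p₂) ≈ 1.022 rad (58.6°).
Interpolate at f = 2/6 with slerp weights a = sin((1−f)δ)/sin δ ≈ 0.738, b = sin(fδ)/sin δ ≈ 0.392.
p = a·p₁ + b·p₂ ≈ (0.373, -0.887, -0.273); φ = arcsin(p_z) ≈ -15.84°, λ = atan2(p_y, p_x) ≈ -67.20°.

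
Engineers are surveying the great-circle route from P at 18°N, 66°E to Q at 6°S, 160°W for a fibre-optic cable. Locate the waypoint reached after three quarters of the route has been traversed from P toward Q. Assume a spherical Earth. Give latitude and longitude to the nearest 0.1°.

≈ 5.3°N, 168.5°E

Convert each endpoint to a unit vector on the sphere (x = cos φ cos λ, y = cos φ sin λ, z = sin φ).
The central angle between the endpoints is δ = arccos(p₁·p₂) ≈ 2.331 rad (133.6°).
Interpolate at f = 3/4 with slerp weights a = sin((1−f)δ)/sin δ ≈ 0.760, b = sin(fδ)/sin δ ≈ 1.359.
p = a·p₁ + b·p₂ ≈ (-0.976, 0.198, 0.093); φ = arcsin(p_z) ≈ 5.32°, λ = atan2(p_y, p_x) ≈ 168.53°.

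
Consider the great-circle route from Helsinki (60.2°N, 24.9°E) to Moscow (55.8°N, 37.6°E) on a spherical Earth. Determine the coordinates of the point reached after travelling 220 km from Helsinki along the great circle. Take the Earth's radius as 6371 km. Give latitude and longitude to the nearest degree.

≈ 59°N, 28°E

Convert each endpoint to a unit vector on the sphere (x = cos φ cos λ, y = cos φ sin λ, z = sin φ).
The central angle between the endpoints is δ = arccos(p₁·p₂) ≈ 0.140 rad (8.0°). The total great-circle distance is δ·R ≈ 0.140 × 6371 ≈ 892 km, so the target fraction is f = 220/892 ≈ 0.247.
Interpolate at f ≈ 0.247 with slerp weights a = sin((1−f)δ)/sin δ ≈ 0.754, b = sin(fδ)/sin δ ≈ 0.247.
p = a·p₁ + b·p₂ ≈ (0.450, 0.243, 0.859); φ = arcsin(p_z) ≈ 59.24°, λ = atan2(p_y, p_x) ≈ 28.33°.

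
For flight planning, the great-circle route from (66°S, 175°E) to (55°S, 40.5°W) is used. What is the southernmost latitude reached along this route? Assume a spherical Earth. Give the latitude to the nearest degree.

The great circle lies in the plane with unit normal n̂ = (p₁ × p₂)/|p₁ × p₂|.
Here n̂_z ≈ +0.163; the vertex latitude is φ_max = arccos|n̂_z| ≈ 80.6°.
Check via Clairaut: cos φ_max = |cos φ₁| · sin C = cos(66.0°)·sin(156.3°) ≈ 0.163, again giving ≈ 80.6°.

≈ 81°S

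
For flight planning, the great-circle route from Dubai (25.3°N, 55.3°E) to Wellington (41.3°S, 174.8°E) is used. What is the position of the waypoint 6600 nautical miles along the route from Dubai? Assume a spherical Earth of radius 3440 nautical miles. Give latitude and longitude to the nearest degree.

The haversine formula gives a central angle δ ≈ 2.235 rad (128.1°) between the endpoints. The total great-circle distance is δ·R ≈ 2.235 × 3440 ≈ 7689 nmi, so the target fraction is f = 6600/7689 ≈ 0.858.
Interpolate at f ≈ 0.858 with slerp weights a = sin((1−f)δ)/sin δ ≈ 0.395, b = sin(fδ)/sin δ ≈ 1.194.
p = a·p₁ + b·p₂ ≈ (-0.690, 0.375, -0.619); φ = arcsin(p_z) ≈ -38.25°, λ = atan2(p_y, p_x) ≈ 151.47°.

≈ (38°S, 151°E)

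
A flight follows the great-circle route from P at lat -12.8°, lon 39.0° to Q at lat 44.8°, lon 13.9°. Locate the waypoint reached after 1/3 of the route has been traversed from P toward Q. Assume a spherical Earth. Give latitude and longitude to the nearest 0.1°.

≈ lat 6.7°, lon 32.0°

Write both endpoints as unit vectors p₁, p₂ with components (cos φ cos λ, cos φ sin λ, sin φ).
The central angle between the endpoints is δ = arccos(p₁·p₂) ≈ 1.081 rad (61.9°).
Interpolate at f = 1/3 with slerp weights a = sin((1−f)δ)/sin δ ≈ 0.748, b = sin(fδ)/sin δ ≈ 0.400.
p = a·p₁ + b·p₂ ≈ (0.842, 0.527, 0.116); φ = arcsin(p_z) ≈ 6.65°, λ = atan2(p_y, p_x) ≈ 32.05°.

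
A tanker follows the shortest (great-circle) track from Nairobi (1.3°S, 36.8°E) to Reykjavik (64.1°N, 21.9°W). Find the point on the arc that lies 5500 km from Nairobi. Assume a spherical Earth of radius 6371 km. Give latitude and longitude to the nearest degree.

≈ (43°N, 13°E)

The haversine formula gives a central angle δ ≈ 1.363 rad (78.1°) between the endpoints. The total great-circle distance is δ·R ≈ 1.363 × 6371 ≈ 8683 km, so the target fraction is f = 5500/8683 ≈ 0.633.
Interpolate at f ≈ 0.633 with slerp weights a = sin((1−f)δ)/sin δ ≈ 0.490, b = sin(fδ)/sin δ ≈ 0.777.
p = a·p₁ + b·p₂ ≈ (0.707, 0.167, 0.688); φ = arcsin(p_z) ≈ 43.44°, λ = atan2(p_y, p_x) ≈ 13.27°.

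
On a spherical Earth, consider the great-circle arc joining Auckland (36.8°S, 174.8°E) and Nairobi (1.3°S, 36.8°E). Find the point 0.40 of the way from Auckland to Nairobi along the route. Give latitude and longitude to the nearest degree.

≈ 47°S, 106°E

Convert each endpoint to a unit vector on the sphere (x = cos φ cos λ, y = cos φ sin λ, z = sin φ).
The central angle between the endpoints is δ = arccos(p₁·p₂) ≈ 2.191 rad (125.5°).
Interpolate at f = 0.40 with slerp weights a = sin((1−f)δ)/sin δ ≈ 1.189, b = sin(fδ)/sin δ ≈ 0.944.
p = a·p₁ + b·p₂ ≈ (-0.192, 0.652, -0.734); φ = arcsin(p_z) ≈ -47.19°, λ = atan2(p_y, p_x) ≈ 106.41°.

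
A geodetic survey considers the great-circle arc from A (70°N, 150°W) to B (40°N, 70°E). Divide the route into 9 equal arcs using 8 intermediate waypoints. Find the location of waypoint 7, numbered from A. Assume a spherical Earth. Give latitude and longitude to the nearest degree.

≈ (54°N, 76°E)

Write both endpoints as unit vectors p₁, p₂ with components (cos φ cos λ, cos φ sin λ, sin φ).
The central angle between the endpoints is δ = arccos(p₁·p₂) ≈ 1.156 rad (66.2°).
Interpolate at f = 7/9 with slerp weights a = sin((1−f)δ)/sin δ ≈ 0.278, b = sin(fδ)/sin δ ≈ 0.855.
p = a·p₁ + b·p₂ ≈ (0.142, 0.568, 0.811); φ = arcsin(p_z) ≈ 54.15°, λ = atan2(p_y, p_x) ≈ 75.98°.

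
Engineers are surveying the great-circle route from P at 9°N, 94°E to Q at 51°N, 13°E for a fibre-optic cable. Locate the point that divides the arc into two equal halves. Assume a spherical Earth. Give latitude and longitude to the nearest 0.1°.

The haversine formula gives a central angle δ ≈ 1.350 rad (77.4°) between the endpoints.
Interpolate at f = 1/2 with slerp weights a = sin((1−f)δ)/sin δ ≈ 0.640, b = sin(fδ)/sin δ ≈ 0.640.
p = a·p₁ + b·p₂ ≈ (0.349, 0.722, 0.598); φ = arcsin(p_z) ≈ 36.72°, λ = atan2(p_y, p_x) ≈ 64.22°.

≈ 36.7°N, 64.2°E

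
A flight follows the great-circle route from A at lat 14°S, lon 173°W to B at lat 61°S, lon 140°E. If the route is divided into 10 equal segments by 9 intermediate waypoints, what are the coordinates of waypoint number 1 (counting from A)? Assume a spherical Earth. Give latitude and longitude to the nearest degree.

Convert each endpoint to a unit vector on the sphere (x = cos φ cos λ, y = cos φ sin λ, z = sin φ).
The central angle between the endpoints is δ = arccos(p₁·p₂) ≈ 1.009 rad (57.8°).
Interpolate at f = 1/10 with slerp weights a = sin((1−f)δ)/sin δ ≈ 0.932, b = sin(fδ)/sin δ ≈ 0.119.
p = a·p₁ + b·p₂ ≈ (-0.941, -0.073, -0.329); φ = arcsin(p_z) ≈ -19.24°, λ = atan2(p_y, p_x) ≈ -175.56°.

≈ lat 19°S, lon 176°W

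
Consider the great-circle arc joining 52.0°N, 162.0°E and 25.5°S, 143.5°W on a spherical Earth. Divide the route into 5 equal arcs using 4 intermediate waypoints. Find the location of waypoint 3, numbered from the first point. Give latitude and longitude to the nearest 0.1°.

From cos δ = sin φ₁ sin φ₂ + cos φ₁ cos φ₂ cos Δλ, the central angle is δ ≈ 1.587 rad (90.9°).
Interpolate at f = 3/5 with slerp weights a = sin((1−f)δ)/sin δ ≈ 0.593, b = sin(fδ)/sin δ ≈ 0.815.
p = a·p₁ + b·p₂ ≈ (-0.939, -0.325, 0.117); φ = arcsin(p_z) ≈ 6.70°, λ = atan2(p_y, p_x) ≈ -160.92°.

≈ 6.7°N, 160.9°W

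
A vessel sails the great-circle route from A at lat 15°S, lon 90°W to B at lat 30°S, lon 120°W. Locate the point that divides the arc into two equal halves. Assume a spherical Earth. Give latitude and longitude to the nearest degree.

≈ lat 23°S, lon 104°W

Write both endpoints as unit vectors p₁, p₂ with components (cos φ cos λ, cos φ sin λ, sin φ).
The central angle between the endpoints is δ = arccos(p₁·p₂) ≈ 0.547 rad (31.4°).
Interpolate at f = 1/2 with slerp weights a = sin((1−f)δ)/sin δ ≈ 0.519, b = sin(fδ)/sin δ ≈ 0.519.
p = a·p₁ + b·p₂ ≈ (-0.225, -0.891, -0.394); φ = arcsin(p_z) ≈ -23.21°, λ = atan2(p_y, p_x) ≈ -104.16°.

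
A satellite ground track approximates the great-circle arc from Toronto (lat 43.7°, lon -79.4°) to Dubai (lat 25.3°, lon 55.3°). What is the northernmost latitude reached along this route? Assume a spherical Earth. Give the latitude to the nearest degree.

The great circle lies in the plane with unit normal n̂ = (p₁ × p₂)/|p₁ × p₂|.
Here n̂_z ≈ +0.471; the vertex latitude is φ_max = arccos|n̂_z| ≈ 61.9°.
Check via Clairaut: cos φ_max = |cos φ₁| · sin C = cos(43.7°)·sin(40.7°) ≈ 0.471, again giving ≈ 61.9°.

≈ 62°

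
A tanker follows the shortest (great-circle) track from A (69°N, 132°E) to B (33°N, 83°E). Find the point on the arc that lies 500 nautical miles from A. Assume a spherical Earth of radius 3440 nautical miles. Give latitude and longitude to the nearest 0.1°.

Write both endpoints as unit vectors p₁, p₂ with components (cos φ cos λ, cos φ sin λ, sin φ).
The central angle between the endpoints is δ = arccos(p₁·p₂) ≈ 0.787 rad (45.1°). The total great-circle distance is δ·R ≈ 0.787 × 3440 ≈ 2709 nmi, so the target fraction is f = 500/2709 ≈ 0.185.
Interpolate at f ≈ 0.185 with slerp weights a = sin((1−f)δ)/sin δ ≈ 0.845, b = sin(fδ)/sin δ ≈ 0.204.
p = a·p₁ + b·p₂ ≈ (-0.182, 0.395, 0.900); φ = arcsin(p_z) ≈ 64.21°, λ = atan2(p_y, p_x) ≈ 114.70°.

≈ (64.2°N, 114.7°E)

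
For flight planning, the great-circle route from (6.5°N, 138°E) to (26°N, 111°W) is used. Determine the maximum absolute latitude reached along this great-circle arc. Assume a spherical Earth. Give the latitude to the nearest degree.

≈ 30°N

The great circle lies in the plane with unit normal n̂ = (p₁ × p₂)/|p₁ × p₂|.
Here n̂_z ≈ +0.866; the vertex latitude is φ_max = arccos|n̂_z| ≈ 30.0°.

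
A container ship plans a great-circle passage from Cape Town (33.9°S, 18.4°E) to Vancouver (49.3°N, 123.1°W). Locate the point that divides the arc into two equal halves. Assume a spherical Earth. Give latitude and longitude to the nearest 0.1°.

Convert each endpoint to a unit vector on the sphere (x = cos φ cos λ, y = cos φ sin λ, z = sin φ).
The central angle between the endpoints is δ = arccos(p₁·p₂) ≈ 2.580 rad (147.8°).
Interpolate at f = 1/2 with slerp weights a = sin((1−f)δ)/sin δ ≈ 1.804, b = sin(fδ)/sin δ ≈ 1.804.
p = a·p₁ + b·p₂ ≈ (0.779, -0.513, 0.362); φ = arcsin(p_z) ≈ 21.20°, λ = atan2(p_y, p_x) ≈ -33.38°.

≈ 21.2°N, 33.4°W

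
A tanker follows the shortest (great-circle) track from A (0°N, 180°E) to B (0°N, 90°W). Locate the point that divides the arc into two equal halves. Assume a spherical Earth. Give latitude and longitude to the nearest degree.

≈ (0°N, 135°W)

The haversine formula gives a central angle δ ≈ 1.571 rad (90.0°) between the endpoints.
Interpolate at f = 1/2 with slerp weights a = sin((1−f)δ)/sin δ ≈ 0.707, b = sin(fδ)/sin δ ≈ 0.707.
p = a·p₁ + b·p₂ ≈ (-0.707, -0.707, 0.000); φ = arcsin(p_z) ≈ 0.00°, λ = atan2(p_y, p_x) ≈ -135.00°.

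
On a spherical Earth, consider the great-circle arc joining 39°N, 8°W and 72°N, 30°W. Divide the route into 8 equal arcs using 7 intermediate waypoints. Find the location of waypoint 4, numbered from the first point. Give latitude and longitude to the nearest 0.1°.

≈ 55.9°N, 14.2°W

Convert each endpoint to a unit vector on the sphere (x = cos φ cos λ, y = cos φ sin λ, z = sin φ).
The central angle between the endpoints is δ = arccos(p₁·p₂) ≈ 0.607 rad (34.8°).
Interpolate at f = 4/8 with slerp weights a = sin((1−f)δ)/sin δ ≈ 0.524, b = sin(fδ)/sin δ ≈ 0.524.
p = a·p₁ + b·p₂ ≈ (0.543, -0.138, 0.828); φ = arcsin(p_z) ≈ 55.90°, λ = atan2(p_y, p_x) ≈ -14.21°.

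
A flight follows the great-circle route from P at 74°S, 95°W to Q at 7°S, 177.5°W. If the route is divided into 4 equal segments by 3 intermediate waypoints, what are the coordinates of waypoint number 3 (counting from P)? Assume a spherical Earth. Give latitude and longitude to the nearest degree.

Convert each endpoint to a unit vector on the sphere (x = cos φ cos λ, y = cos φ sin λ, z = sin φ).
The central angle between the endpoints is δ = arccos(p₁·p₂) ≈ 1.417 rad (81.2°).
Interpolate at f = 3/4 with slerp weights a = sin((1−f)δ)/sin δ ≈ 0.351, b = sin(fδ)/sin δ ≈ 0.884.
p = a·p₁ + b·p₂ ≈ (-0.885, -0.135, -0.445); φ = arcsin(p_z) ≈ -26.44°, λ = atan2(p_y, p_x) ≈ -171.35°.

≈ 26°S, 171°W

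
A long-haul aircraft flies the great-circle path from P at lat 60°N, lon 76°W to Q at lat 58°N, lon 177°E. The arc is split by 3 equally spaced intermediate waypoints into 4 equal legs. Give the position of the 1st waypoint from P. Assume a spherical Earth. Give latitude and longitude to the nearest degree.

From cos δ = sin φ₁ sin φ₂ + cos φ₁ cos φ₂ cos Δλ, the central angle is δ ≈ 0.854 rad (48.9°).
Interpolate at f = 1/4 with slerp weights a = sin((1−f)δ)/sin δ ≈ 0.793, b = sin(fδ)/sin δ ≈ 0.281.
p = a·p₁ + b·p₂ ≈ (-0.053, -0.377, 0.925); φ = arcsin(p_z) ≈ 67.64°, λ = atan2(p_y, p_x) ≈ -97.98°.

≈ lat 68°N, lon 98°W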